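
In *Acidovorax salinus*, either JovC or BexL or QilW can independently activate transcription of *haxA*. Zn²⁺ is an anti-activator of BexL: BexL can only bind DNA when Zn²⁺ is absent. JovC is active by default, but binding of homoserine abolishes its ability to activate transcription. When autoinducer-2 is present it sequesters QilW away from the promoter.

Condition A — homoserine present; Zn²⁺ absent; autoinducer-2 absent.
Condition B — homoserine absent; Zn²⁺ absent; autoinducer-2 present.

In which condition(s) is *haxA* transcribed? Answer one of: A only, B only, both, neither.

both

Condition A:
Homoserine is present, so JovC is inactive.
Zn²⁺ is absent, so BexL is active.
Autoinducer-2 is absent, so QilW is active.
Activator BexL is present, so *haxA* is transcribed.
→ *haxA* is ON in A.
Condition B:
Homoserine is absent, so JovC is active.
Zn²⁺ is absent, so BexL is active.
Autoinducer-2 is present, so QilW is inactive.
Activator JovC is present, so *haxA* is transcribed.
→ *haxA* is ON in B.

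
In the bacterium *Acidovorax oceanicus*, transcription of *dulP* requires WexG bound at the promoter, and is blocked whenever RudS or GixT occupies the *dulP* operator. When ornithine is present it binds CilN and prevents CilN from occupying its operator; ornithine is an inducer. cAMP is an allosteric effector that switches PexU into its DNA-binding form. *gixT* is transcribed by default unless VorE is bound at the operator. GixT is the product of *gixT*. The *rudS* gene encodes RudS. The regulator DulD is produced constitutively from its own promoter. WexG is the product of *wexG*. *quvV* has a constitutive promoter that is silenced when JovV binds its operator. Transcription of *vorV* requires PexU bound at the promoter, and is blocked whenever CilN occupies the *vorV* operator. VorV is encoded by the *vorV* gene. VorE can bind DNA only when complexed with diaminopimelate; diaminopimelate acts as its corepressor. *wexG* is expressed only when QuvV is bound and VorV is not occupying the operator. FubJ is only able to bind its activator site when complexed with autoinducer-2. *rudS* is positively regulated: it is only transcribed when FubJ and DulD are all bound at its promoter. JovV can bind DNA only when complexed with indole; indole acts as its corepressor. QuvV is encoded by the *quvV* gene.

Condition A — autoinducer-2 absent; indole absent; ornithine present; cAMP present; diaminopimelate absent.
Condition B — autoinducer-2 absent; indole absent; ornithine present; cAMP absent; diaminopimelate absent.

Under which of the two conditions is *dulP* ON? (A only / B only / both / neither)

neither

Condition A:
Autoinducer-2 is absent, so FubJ is inactive.
DulD is produced constitutively and is active.
Required activator FubJ is absent, so *rudS* is not transcribed.
So RudS is not produced.
Indole is absent, so JovV is inactive.
With no repressor bound, *quvV* is transcribed.
So QuvV is produced and active.
Ornithine is present, so CilN is inactive.
cAMP is present, so PexU is active.
No repressor is bound and PexU is active, so *vorV* is transcribed.
So VorV is produced and active.
With repressor VorV bound, *wexG* is not transcribed.
So WexG is not produced.
Diaminopimelate is absent, so VorE is inactive.
With no repressor bound, *gixT* is transcribed.
So GixT is produced and active.
With repressor GixT bound, *dulP* is not transcribed.
→ *dulP* is OFF in A.
Condition B:
Autoinducer-2 is absent, so FubJ is inactive.
DulD is produced constitutively and is active.
Required activator FubJ is absent, so *rudS* is not transcribed.
So RudS is not produced.
Indole is absent, so JovV is inactive.
With no repressor bound, *quvV* is transcribed.
So QuvV is produced and active.
Ornithine is present, so CilN is inactive.
cAMP is absent, so PexU is inactive.
Required activator PexU is absent, so *vorV* is not transcribed.
So VorV is not produced.
No repressor is bound and QuvV is active, so *wexG* is transcribed.
So WexG is produced and active.
Diaminopimelate is absent, so VorE is inactive.
With no repressor bound, *gixT* is transcribed.
So GixT is produced and active.
With repressor GixT bound, *dulP* is not transcribed.
→ *dulP* is OFF in B.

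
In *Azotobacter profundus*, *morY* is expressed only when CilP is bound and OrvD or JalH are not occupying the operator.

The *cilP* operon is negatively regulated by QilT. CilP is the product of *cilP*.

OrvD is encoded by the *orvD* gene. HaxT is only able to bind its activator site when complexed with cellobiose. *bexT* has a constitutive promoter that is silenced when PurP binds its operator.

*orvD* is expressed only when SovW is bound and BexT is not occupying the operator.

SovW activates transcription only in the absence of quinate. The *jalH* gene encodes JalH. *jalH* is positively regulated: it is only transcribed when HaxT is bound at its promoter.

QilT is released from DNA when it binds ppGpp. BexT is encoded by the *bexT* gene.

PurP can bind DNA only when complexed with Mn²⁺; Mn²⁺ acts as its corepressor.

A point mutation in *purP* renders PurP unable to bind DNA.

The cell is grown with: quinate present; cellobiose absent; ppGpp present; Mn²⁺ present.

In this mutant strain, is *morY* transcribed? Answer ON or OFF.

Quinate is present, so SovW is inactive.
PurP is non-functional in this strain, so it has no effect.
With no repressor bound, *bexT* is transcribed.
So BexT is produced and active.
With repressor BexT bound, *orvD* is not transcribed.
So OrvD is not produced.
ppGpp is present, so QilT is inactive.
With no repressor bound, *cilP* is transcribed.
So CilP is produced and active.
Cellobiose is absent, so HaxT is inactive.
Required activator HaxT is absent, so *jalH* is not transcribed.
So JalH is not produced.
No repressor is bound and CilP is active, so *morY* is transcribed.

ON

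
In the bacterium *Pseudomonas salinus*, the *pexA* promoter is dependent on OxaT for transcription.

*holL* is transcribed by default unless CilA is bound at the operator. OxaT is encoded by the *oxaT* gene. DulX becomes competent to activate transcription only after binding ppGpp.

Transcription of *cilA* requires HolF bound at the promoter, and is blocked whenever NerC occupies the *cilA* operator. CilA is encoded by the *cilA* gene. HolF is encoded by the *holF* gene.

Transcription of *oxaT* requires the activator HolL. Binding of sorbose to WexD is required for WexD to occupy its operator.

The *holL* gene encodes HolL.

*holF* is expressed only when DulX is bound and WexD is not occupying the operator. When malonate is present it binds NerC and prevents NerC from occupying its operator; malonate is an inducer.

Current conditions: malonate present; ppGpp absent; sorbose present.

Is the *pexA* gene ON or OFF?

ON

ppGpp is absent, so DulX is inactive.
Sorbose is present, so WexD is active.
With repressor WexD bound, *holF* is not transcribed.
So HolF is not produced.
Malonate is present, so NerC is inactive.
Required activator HolF is absent, so *cilA* is not transcribed.
So CilA is not produced.
With no repressor bound, *holL* is transcribed.
So HolL is produced and active.
No repressor is bound and HolL is active, so *oxaT* is transcribed.
So OxaT is produced and active.
No repressor is bound and OxaT is active, so *pexA* is transcribed.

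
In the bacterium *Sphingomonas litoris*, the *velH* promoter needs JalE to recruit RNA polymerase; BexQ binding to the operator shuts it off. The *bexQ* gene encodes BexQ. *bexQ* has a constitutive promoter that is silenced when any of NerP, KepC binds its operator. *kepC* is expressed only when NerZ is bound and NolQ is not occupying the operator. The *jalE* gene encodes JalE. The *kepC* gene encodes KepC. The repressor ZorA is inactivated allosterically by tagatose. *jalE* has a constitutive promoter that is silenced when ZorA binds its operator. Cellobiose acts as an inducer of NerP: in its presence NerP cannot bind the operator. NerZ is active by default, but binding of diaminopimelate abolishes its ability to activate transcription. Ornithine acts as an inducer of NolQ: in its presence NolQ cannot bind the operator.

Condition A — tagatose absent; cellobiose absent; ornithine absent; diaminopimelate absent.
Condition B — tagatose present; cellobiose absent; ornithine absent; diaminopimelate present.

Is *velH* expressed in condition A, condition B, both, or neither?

B only

Condition A:
Tagatose is absent, so ZorA is active.
With repressor ZorA bound, *jalE* is not transcribed.
So JalE is not produced.
Cellobiose is absent, so NerP is active.
Ornithine is absent, so NolQ is active.
Diaminopimelate is absent, so NerZ is active.
With repressor NolQ bound, *kepC* is not transcribed.
So KepC is not produced.
With repressor NerP bound, *bexQ* is not transcribed.
So BexQ is not produced.
Required activator JalE is absent, so *velH* is not transcribed.
→ *velH* is OFF in A.
Condition B:
Tagatose is present, so ZorA is inactive.
With no repressor bound, *jalE* is transcribed.
So JalE is produced and active.
Cellobiose is absent, so NerP is active.
Ornithine is absent, so NolQ is active.
Diaminopimelate is present, so NerZ is inactive.
With repressor NolQ bound, *kepC* is not transcribed.
So KepC is not produced.
With repressor NerP bound, *bexQ* is not transcribed.
So BexQ is not produced.
No repressor is bound and JalE is active, so *velH* is transcribed.
→ *velH* is ON in B.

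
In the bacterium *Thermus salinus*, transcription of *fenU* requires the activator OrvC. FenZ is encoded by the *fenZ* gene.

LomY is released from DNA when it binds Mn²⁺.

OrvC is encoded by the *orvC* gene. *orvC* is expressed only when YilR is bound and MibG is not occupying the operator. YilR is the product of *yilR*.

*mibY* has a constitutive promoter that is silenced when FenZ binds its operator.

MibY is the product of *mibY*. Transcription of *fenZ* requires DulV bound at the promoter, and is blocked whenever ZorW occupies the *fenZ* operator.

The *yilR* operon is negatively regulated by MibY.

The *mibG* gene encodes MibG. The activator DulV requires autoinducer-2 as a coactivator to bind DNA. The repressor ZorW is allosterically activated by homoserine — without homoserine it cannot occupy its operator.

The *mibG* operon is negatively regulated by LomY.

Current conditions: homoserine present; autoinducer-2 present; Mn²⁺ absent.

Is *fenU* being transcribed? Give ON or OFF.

Homoserine is present, so ZorW is active.
Autoinducer-2 is present, so DulV is active.
With repressor ZorW bound, *fenZ* is not transcribed.
So FenZ is not produced.
With no repressor bound, *mibY* is transcribed.
So MibY is produced and active.
With repressor MibY bound, *yilR* is not transcribed.
So YilR is not produced.
Mn²⁺ is absent, so LomY is active.
With repressor LomY bound, *mibG* is not transcribed.
So MibG is not produced.
Required activator YilR is absent, so *orvC* is not transcribed.
So OrvC is not produced.
Required activator OrvC is absent, so *fenU* is not transcribed.

OFF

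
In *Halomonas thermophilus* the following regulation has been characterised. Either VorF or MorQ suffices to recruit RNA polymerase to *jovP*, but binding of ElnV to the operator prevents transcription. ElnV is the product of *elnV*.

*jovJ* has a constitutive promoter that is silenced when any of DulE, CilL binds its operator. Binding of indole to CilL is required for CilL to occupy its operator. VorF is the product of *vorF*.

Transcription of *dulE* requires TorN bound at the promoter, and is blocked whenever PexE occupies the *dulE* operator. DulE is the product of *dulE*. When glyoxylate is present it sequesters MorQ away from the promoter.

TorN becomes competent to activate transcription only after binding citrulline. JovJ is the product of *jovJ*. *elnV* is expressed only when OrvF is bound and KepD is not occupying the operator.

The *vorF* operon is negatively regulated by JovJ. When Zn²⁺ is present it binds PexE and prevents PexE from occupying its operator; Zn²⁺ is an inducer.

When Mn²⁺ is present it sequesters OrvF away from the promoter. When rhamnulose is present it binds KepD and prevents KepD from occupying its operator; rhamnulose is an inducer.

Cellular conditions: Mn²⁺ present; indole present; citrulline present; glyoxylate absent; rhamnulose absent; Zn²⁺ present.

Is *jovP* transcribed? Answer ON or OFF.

ON

Rhamnulose is absent, so KepD is active.
Mn²⁺ is present, so OrvF is inactive.
With repressor KepD bound, *elnV* is not transcribed.
So ElnV is not produced.
Zn²⁺ is present, so PexE is inactive.
Citrulline is present, so TorN is active.
No repressor is bound and TorN is active, so *dulE* is transcribed.
So DulE is produced and active.
Indole is present, so CilL is active.
With repressor DulE bound, *jovJ* is not transcribed.
So JovJ is not produced.
With no repressor bound, *vorF* is transcribed.
So VorF is produced and active.
Glyoxylate is absent, so MorQ is active.
Activator VorF is present, so *jovP* is transcribed.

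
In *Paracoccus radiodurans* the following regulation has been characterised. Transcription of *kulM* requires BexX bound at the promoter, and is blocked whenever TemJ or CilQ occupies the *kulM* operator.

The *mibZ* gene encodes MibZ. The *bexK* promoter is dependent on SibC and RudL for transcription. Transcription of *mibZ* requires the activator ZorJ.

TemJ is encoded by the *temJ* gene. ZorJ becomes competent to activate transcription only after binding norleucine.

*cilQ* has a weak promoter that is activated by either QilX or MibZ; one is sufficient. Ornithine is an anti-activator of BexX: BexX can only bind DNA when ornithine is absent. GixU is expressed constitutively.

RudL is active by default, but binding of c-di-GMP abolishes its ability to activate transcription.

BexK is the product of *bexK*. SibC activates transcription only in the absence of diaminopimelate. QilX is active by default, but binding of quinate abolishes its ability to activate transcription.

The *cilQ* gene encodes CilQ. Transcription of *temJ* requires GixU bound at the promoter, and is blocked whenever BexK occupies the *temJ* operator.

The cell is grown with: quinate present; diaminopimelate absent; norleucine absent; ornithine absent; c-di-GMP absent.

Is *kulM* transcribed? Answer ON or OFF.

Ornithine is absent, so BexX is active.
GixU is produced constitutively and is active.
Diaminopimelate is absent, so SibC is active.
c-di-GMP is absent, so RudL is active.
No repressor is bound and SibC and RudL are active, so *bexK* is transcribed.
So BexK is produced and active.
With repressor BexK bound, *temJ* is not transcribed.
So TemJ is not produced.
Quinate is present, so QilX is inactive.
Norleucine is absent, so ZorJ is inactive.
Required activator ZorJ is absent, so *mibZ* is not transcribed.
So MibZ is not produced.
No activator is available at the *cilQ* promoter, so *cilQ* is not transcribed.
So CilQ is not produced.
No repressor is bound and BexX is active, so *kulM* is transcribed.

ON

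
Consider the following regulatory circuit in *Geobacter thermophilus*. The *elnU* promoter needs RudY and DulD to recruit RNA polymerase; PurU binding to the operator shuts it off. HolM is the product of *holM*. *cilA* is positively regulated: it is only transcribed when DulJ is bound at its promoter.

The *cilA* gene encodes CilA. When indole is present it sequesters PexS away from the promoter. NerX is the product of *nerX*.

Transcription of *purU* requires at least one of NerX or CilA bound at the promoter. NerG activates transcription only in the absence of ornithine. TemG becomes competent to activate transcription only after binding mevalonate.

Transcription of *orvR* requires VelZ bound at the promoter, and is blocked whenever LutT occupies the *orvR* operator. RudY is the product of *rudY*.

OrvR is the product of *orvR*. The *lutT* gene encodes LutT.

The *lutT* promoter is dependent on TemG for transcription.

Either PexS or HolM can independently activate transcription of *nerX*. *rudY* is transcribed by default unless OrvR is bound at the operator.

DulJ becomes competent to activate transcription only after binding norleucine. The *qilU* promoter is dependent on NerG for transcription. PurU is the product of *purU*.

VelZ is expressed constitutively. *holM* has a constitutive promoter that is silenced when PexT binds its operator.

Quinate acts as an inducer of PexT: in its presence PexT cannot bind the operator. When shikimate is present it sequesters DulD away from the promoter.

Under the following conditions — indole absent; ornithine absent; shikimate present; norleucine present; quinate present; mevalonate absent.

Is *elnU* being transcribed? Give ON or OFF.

VelZ is produced constitutively and is active.
Mevalonate is absent, so TemG is inactive.
Required activator TemG is absent, so *lutT* is not transcribed.
So LutT is not produced.
No repressor is bound and VelZ is active, so *orvR* is transcribed.
So OrvR is produced and active.
With repressor OrvR bound, *rudY* is not transcribed.
So RudY is not produced.
Shikimate is present, so DulD is inactive.
Indole is absent, so PexS is active.
Quinate is present, so PexT is inactive.
With no repressor bound, *holM* is transcribed.
So HolM is produced and active.
Activator PexS is present, so *nerX* is transcribed.
So NerX is produced and active.
Norleucine is present, so DulJ is active.
No repressor is bound and DulJ is active, so *cilA* is transcribed.
So CilA is produced and active.
Activator NerX is present, so *purU* is transcribed.
So PurU is produced and active.
With repressor PurU bound, *elnU* is not transcribed.

OFF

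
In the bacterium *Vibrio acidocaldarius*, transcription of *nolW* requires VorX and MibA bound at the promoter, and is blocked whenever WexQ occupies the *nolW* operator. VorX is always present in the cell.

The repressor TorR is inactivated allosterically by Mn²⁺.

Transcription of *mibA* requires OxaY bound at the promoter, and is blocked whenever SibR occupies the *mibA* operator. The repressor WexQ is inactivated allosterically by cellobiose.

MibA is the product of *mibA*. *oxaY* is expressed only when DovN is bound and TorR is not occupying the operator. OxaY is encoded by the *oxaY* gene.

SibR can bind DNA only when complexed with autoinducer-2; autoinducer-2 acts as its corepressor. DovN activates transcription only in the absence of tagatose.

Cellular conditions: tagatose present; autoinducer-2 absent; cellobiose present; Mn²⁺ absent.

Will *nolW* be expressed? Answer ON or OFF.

Cellobiose is present, so WexQ is inactive.
VorX is produced constitutively and is active.
Tagatose is present, so DovN is inactive.
Mn²⁺ is absent, so TorR is active.
With repressor TorR bound, *oxaY* is not transcribed.
So OxaY is not produced.
Autoinducer-2 is absent, so SibR is inactive.
Required activator OxaY is absent, so *mibA* is not transcribed.
So MibA is not produced.
Required activator MibA is absent, so *nolW* is not transcribed.

OFF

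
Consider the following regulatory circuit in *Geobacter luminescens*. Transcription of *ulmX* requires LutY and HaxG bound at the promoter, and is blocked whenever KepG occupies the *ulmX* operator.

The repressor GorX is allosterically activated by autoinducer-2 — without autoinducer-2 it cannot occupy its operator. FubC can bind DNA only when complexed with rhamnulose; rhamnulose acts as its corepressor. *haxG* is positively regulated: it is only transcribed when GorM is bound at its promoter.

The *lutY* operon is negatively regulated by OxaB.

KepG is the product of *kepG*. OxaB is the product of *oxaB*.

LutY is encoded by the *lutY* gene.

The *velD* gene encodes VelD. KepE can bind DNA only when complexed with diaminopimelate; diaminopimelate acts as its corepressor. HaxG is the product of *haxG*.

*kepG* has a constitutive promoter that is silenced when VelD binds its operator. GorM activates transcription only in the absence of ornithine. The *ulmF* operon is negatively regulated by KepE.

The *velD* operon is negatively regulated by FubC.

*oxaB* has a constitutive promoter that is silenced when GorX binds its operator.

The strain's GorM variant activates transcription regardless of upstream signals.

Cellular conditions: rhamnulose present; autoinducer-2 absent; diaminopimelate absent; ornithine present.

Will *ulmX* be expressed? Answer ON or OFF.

Autoinducer-2 is absent, so GorX is inactive.
With no repressor bound, *oxaB* is transcribed.
So OxaB is produced and active.
With repressor OxaB bound, *lutY* is not transcribed.
So LutY is not produced.
GorM is constitutively active in this strain.
No repressor is bound and GorM is active, so *haxG* is transcribed.
So HaxG is produced and active.
Rhamnulose is present, so FubC is active.
With repressor FubC bound, *velD* is not transcribed.
So VelD is not produced.
With no repressor bound, *kepG* is transcribed.
So KepG is produced and active.
With repressor KepG bound, *ulmX* is not transcribed.

OFF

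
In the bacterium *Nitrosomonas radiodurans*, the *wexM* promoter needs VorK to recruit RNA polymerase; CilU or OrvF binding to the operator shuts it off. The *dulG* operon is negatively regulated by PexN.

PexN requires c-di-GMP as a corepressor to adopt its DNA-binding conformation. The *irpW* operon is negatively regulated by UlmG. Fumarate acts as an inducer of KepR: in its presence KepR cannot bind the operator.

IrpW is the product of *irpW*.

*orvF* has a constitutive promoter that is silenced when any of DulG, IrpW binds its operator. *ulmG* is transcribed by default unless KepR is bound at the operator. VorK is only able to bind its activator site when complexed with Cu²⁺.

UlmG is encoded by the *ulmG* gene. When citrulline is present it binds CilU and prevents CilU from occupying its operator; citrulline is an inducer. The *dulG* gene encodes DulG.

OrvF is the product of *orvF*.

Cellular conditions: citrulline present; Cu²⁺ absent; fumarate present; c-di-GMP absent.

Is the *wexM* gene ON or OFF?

Citrulline is present, so CilU is inactive.
c-di-GMP is absent, so PexN is inactive.
With no repressor bound, *dulG* is transcribed.
So DulG is produced and active.
Fumarate is present, so KepR is inactive.
With no repressor bound, *ulmG* is transcribed.
So UlmG is produced and active.
With repressor UlmG bound, *irpW* is not transcribed.
So IrpW is not produced.
With repressor DulG bound, *orvF* is not transcribed.
So OrvF is not produced.
Cu²⁺ is absent, so VorK is inactive.
Required activator VorK is absent, so *wexM* is not transcribed.

OFF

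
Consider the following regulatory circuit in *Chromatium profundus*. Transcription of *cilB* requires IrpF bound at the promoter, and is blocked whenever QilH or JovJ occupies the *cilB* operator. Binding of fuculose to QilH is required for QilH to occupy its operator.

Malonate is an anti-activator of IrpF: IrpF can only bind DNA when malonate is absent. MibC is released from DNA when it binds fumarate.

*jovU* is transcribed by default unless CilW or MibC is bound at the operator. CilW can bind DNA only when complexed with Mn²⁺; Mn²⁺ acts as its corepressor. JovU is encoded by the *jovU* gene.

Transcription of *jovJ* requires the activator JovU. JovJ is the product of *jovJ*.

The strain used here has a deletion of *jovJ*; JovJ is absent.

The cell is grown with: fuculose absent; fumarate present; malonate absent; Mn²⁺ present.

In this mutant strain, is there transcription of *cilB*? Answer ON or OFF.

Fuculose is absent, so QilH is inactive.
JovJ is non-functional in this strain, so it has no effect.
Malonate is absent, so IrpF is active.
No repressor is bound and IrpF is active, so *cilB* is transcribed.

ON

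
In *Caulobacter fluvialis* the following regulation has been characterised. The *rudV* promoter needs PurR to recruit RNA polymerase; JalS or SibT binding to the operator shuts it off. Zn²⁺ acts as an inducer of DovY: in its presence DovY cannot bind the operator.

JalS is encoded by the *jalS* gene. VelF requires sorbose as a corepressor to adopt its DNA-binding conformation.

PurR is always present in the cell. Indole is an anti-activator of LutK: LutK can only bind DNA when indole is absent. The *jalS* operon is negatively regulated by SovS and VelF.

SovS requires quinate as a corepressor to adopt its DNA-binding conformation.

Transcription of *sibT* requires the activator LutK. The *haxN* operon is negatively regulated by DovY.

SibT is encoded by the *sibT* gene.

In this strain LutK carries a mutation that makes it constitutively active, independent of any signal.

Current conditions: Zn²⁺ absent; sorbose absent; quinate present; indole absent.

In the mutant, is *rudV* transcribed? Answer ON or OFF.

Quinate is present, so SovS is active.
Sorbose is absent, so VelF is inactive.
With repressor SovS bound, *jalS* is not transcribed.
So JalS is not produced.
PurR is produced constitutively and is active.
LutK is constitutively active in this strain.
No repressor is bound and LutK is active, so *sibT* is transcribed.
So SibT is produced and active.
With repressor SibT bound, *rudV* is not transcribed.

OFF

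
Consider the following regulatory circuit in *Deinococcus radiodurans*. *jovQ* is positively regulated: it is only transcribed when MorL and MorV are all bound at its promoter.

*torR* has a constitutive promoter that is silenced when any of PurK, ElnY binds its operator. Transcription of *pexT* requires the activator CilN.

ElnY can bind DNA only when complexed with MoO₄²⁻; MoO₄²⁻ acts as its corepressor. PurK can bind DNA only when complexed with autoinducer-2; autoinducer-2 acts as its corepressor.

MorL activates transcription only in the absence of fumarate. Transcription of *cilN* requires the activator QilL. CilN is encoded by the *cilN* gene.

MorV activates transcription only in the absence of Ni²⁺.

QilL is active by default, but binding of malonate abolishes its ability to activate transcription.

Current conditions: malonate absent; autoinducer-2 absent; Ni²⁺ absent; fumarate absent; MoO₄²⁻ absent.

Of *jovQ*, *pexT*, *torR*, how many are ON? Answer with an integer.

3

Fumarate is absent, so MorL is active.
Ni²⁺ is absent, so MorV is active.
No repressor is bound and MorL and MorV are active, so *jovQ* is transcribed.
→ *jovQ* is ON.
Malonate is absent, so QilL is active.
No repressor is bound and QilL is active, so *cilN* is transcribed.
So CilN is produced and active.
No repressor is bound and CilN is active, so *pexT* is transcribed.
→ *pexT* is ON.
Autoinducer-2 is absent, so PurK is inactive.
MoO₄²⁻ is absent, so ElnY is inactive.
With no repressor bound, *torR* is transcribed.
→ *torR* is ON.
3 of the 3 genes are transcribed.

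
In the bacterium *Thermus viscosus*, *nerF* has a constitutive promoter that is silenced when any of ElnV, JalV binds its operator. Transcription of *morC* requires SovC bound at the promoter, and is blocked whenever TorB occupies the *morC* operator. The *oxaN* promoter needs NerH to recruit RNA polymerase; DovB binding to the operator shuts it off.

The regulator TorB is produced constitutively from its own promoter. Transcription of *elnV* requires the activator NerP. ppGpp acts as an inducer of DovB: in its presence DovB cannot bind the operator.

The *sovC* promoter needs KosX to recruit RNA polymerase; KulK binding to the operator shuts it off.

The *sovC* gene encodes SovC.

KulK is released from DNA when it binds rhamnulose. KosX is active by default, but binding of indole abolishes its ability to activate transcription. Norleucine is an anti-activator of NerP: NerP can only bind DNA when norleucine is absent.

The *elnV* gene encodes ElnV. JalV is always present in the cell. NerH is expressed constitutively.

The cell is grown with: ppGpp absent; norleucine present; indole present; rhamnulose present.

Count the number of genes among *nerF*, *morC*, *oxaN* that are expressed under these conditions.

Norleucine is present, so NerP is inactive.
Required activator NerP is absent, so *elnV* is not transcribed.
So ElnV is not produced.
JalV is produced constitutively and is active.
With repressor JalV bound, *nerF* is not transcribed.
→ *nerF* is OFF.
TorB is produced constitutively and is active.
Rhamnulose is present, so KulK is inactive.
Indole is present, so KosX is inactive.
Required activator KosX is absent, so *sovC* is not transcribed.
So SovC is not produced.
With repressor TorB bound, *morC* is not transcribed.
→ *morC* is OFF.
ppGpp is absent, so DovB is active.
NerH is produced constitutively and is active.
With repressor DovB bound, *oxaN* is not transcribed.
→ *oxaN* is OFF.
0 of the 3 genes are transcribed.

0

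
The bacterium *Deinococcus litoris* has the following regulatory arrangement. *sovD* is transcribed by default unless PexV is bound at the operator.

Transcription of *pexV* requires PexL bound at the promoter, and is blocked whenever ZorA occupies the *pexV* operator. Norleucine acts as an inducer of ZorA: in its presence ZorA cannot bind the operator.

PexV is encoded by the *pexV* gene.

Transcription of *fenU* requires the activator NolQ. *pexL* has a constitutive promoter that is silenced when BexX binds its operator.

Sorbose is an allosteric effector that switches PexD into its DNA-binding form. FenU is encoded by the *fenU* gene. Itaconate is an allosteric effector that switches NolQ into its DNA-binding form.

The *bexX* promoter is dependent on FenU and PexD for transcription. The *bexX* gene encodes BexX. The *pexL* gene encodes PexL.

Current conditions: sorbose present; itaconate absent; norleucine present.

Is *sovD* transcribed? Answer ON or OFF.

Itaconate is absent, so NolQ is inactive.
Required activator NolQ is absent, so *fenU* is not transcribed.
So FenU is not produced.
Sorbose is present, so PexD is active.
Required activator FenU is absent, so *bexX* is not transcribed.
So BexX is not produced.
With no repressor bound, *pexL* is transcribed.
So PexL is produced and active.
Norleucine is present, so ZorA is inactive.
No repressor is bound and PexL is active, so *pexV* is transcribed.
So PexV is produced and active.
With repressor PexV bound, *sovD* is not transcribed.

OFF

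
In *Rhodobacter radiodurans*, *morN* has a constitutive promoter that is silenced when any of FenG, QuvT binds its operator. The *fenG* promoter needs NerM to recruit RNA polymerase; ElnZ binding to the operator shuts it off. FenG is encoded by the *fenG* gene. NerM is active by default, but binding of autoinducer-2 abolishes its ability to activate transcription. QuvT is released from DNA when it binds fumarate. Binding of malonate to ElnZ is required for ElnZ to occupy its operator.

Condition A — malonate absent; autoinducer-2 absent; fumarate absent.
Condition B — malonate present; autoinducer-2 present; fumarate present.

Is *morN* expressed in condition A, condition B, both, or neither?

Condition A:
Malonate is absent, so ElnZ is inactive.
Autoinducer-2 is absent, so NerM is active.
No repressor is bound and NerM is active, so *fenG* is transcribed.
So FenG is produced and active.
Fumarate is absent, so QuvT is active.
With repressor FenG bound, *morN* is not transcribed.
→ *morN* is OFF in A.
Condition B:
Malonate is present, so ElnZ is active.
Autoinducer-2 is present, so NerM is inactive.
With repressor ElnZ bound, *fenG* is not transcribed.
So FenG is not produced.
Fumarate is present, so QuvT is inactive.
With no repressor bound, *morN* is transcribed.
→ *morN* is ON in B.

B only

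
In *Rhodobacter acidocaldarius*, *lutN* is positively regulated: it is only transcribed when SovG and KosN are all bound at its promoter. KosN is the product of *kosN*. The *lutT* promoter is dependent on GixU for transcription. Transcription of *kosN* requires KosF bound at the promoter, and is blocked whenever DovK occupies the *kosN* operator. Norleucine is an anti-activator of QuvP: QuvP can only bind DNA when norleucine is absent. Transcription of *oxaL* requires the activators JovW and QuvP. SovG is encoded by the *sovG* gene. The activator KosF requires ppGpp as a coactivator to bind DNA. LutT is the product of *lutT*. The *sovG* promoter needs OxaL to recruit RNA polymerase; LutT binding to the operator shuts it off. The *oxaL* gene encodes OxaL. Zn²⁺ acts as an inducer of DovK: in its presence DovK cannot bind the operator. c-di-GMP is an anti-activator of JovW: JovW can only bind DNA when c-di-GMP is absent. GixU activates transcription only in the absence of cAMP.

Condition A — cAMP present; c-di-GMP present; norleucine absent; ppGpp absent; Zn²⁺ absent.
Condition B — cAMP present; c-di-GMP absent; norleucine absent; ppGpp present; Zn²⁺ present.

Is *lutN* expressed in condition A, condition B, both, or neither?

Condition A:
cAMP is present, so GixU is inactive.
Required activator GixU is absent, so *lutT* is not transcribed.
So LutT is not produced.
c-di-GMP is present, so JovW is inactive.
Norleucine is absent, so QuvP is active.
Required activator JovW is absent, so *oxaL* is not transcribed.
So OxaL is not produced.
Required activator OxaL is absent, so *sovG* is not transcribed.
So SovG is not produced.
ppGpp is absent, so KosF is inactive.
Zn²⁺ is absent, so DovK is active.
With repressor DovK bound, *kosN* is not transcribed.
So KosN is not produced.
Required activator SovG is absent, so *lutN* is not transcribed.
→ *lutN* is OFF in A.
Condition B:
cAMP is present, so GixU is inactive.
Required activator GixU is absent, so *lutT* is not transcribed.
So LutT is not produced.
c-di-GMP is absent, so JovW is active.
Norleucine is absent, so QuvP is active.
No repressor is bound and JovW and QuvP are active, so *oxaL* is transcribed.
So OxaL is produced and active.
No repressor is bound and OxaL is active, so *sovG* is transcribed.
So SovG is produced and active.
ppGpp is present, so KosF is active.
Zn²⁺ is present, so DovK is inactive.
No repressor is bound and KosF is active, so *kosN* is transcribed.
So KosN is produced and active.
No repressor is bound and SovG and KosN are active, so *lutN* is transcribed.
→ *lutN* is ON in B.

B only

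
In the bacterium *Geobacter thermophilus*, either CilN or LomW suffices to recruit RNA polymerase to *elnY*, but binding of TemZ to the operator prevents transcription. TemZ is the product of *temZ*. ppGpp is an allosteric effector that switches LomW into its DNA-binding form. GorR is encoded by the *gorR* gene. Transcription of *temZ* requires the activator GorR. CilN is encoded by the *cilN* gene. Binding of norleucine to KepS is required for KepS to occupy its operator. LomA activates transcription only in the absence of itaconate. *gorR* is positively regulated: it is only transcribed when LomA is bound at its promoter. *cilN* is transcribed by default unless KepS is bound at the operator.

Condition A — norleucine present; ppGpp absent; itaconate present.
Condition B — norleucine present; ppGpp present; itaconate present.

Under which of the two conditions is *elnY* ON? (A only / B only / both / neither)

B only

Condition A:
Norleucine is present, so KepS is active.
With repressor KepS bound, *cilN* is not transcribed.
So CilN is not produced.
ppGpp is absent, so LomW is inactive.
Itaconate is present, so LomA is inactive.
Required activator LomA is absent, so *gorR* is not transcribed.
So GorR is not produced.
Required activator GorR is absent, so *temZ* is not transcribed.
So TemZ is not produced.
No activator is available at the *elnY* promoter, so *elnY* is not transcribed.
→ *elnY* is OFF in A.
Condition B:
Norleucine is present, so KepS is active.
With repressor KepS bound, *cilN* is not transcribed.
So CilN is not produced.
ppGpp is present, so LomW is active.
Itaconate is present, so LomA is inactive.
Required activator LomA is absent, so *gorR* is not transcribed.
So GorR is not produced.
Required activator GorR is absent, so *temZ* is not transcribed.
So TemZ is not produced.
Activator LomW is present, so *elnY* is transcribed.
→ *elnY* is ON in B.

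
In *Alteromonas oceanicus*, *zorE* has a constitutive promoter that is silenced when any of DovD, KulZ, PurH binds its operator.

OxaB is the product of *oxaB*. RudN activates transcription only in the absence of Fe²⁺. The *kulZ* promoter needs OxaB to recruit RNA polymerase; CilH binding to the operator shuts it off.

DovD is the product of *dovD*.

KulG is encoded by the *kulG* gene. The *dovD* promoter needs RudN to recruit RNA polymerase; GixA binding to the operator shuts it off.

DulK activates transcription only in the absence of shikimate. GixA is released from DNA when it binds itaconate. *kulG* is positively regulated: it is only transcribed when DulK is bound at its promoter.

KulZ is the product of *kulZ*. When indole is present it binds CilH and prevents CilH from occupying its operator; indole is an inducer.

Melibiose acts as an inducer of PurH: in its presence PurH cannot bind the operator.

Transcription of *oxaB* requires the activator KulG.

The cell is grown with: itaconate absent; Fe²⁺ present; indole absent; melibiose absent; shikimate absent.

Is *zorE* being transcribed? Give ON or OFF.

OFF

Fe²⁺ is present, so RudN is inactive.
Itaconate is absent, so GixA is active.
With repressor GixA bound, *dovD* is not transcribed.
So DovD is not produced.
Shikimate is absent, so DulK is active.
No repressor is bound and DulK is active, so *kulG* is transcribed.
So KulG is produced and active.
No repressor is bound and KulG is active, so *oxaB* is transcribed.
So OxaB is produced and active.
Indole is absent, so CilH is active.
With repressor CilH bound, *kulZ* is not transcribed.
So KulZ is not produced.
Melibiose is absent, so PurH is active.
With repressor PurH bound, *zorE* is not transcribed.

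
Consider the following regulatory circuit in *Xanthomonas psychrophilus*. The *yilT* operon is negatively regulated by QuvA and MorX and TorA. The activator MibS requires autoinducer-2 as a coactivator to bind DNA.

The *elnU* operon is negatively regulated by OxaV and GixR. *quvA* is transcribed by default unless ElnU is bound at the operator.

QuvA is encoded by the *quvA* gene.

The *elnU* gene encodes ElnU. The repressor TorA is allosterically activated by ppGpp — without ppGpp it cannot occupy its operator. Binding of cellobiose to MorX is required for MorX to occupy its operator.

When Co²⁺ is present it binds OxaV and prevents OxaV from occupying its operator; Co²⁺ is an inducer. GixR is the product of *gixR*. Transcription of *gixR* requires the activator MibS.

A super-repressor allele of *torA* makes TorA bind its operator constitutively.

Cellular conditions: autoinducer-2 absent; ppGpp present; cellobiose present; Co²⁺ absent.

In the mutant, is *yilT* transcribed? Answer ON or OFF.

Co²⁺ is absent, so OxaV is active.
Autoinducer-2 is absent, so MibS is inactive.
Required activator MibS is absent, so *gixR* is not transcribed.
So GixR is not produced.
With repressor OxaV bound, *elnU* is not transcribed.
So ElnU is not produced.
With no repressor bound, *quvA* is transcribed.
So QuvA is produced and active.
Cellobiose is present, so MorX is active.
TorA is constitutively active in this strain.
With repressor QuvA bound, *yilT* is not transcribed.

OFF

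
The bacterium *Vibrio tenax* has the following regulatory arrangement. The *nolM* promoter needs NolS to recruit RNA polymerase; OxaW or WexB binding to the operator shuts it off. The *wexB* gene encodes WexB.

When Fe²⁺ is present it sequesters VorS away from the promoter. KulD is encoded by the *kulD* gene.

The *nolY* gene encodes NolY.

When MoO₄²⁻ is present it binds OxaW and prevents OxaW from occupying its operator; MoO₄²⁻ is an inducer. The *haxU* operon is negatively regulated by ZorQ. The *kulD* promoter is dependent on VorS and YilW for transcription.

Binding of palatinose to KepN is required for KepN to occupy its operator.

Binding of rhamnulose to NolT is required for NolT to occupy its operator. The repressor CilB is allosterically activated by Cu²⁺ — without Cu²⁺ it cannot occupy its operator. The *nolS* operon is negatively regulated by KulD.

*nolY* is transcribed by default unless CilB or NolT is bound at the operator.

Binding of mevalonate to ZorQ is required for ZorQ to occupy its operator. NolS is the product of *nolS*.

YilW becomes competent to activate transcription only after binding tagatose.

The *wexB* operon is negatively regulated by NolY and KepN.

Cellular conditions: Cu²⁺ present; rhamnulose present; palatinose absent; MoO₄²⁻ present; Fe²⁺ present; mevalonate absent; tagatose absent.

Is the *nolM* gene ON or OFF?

MoO₄²⁻ is present, so OxaW is inactive.
Cu²⁺ is present, so CilB is active.
Rhamnulose is present, so NolT is active.
With repressor CilB bound, *nolY* is not transcribed.
So NolY is not produced.
Palatinose is absent, so KepN is inactive.
With no repressor bound, *wexB* is transcribed.
So WexB is produced and active.
Fe²⁺ is present, so VorS is inactive.
Tagatose is absent, so YilW is inactive.
Required activator VorS is absent, so *kulD* is not transcribed.
So KulD is not produced.
With no repressor bound, *nolS* is transcribed.
So NolS is produced and active.
With repressor WexB bound, *nolM* is not transcribed.

OFF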